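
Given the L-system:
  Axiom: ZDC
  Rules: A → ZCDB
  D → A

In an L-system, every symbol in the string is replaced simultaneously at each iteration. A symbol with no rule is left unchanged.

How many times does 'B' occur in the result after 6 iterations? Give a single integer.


Answer: 3

Derivation:
Step 0: ZDC  (0 'B')
Step 1: ZAC  (0 'B')
Step 2: ZZCDBC  (1 'B')
Step 3: ZZCABC  (1 'B')
Step 4: ZZCZCDBBC  (2 'B')
Step 5: ZZCZCABBC  (2 'B')
Step 6: ZZCZCZCDBBBC  (3 'B')


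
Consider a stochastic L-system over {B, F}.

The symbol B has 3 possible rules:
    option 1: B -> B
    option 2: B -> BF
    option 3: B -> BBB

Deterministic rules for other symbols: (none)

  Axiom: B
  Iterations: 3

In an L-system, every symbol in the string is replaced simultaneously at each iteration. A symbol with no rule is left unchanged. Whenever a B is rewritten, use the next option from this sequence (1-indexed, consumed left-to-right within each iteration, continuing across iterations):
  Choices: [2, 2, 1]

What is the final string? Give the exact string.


Step 0: B
Step 1: BF  (used choices [2])
Step 2: BFF  (used choices [2])
Step 3: BFF  (used choices [1])

Answer: BFF


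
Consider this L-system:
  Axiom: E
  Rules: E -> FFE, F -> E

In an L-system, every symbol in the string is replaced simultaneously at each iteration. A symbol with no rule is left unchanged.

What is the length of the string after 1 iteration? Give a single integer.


Step 0: length = 1
Step 1: length = 3

Answer: 3


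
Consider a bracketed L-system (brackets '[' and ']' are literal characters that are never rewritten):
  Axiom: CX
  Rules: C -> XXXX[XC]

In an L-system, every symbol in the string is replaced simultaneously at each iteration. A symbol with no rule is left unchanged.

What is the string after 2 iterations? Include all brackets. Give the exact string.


Step 0: CX
Step 1: XXXX[XC]X
Step 2: XXXX[XXXXX[XC]]X

Answer: XXXX[XXXXX[XC]]X


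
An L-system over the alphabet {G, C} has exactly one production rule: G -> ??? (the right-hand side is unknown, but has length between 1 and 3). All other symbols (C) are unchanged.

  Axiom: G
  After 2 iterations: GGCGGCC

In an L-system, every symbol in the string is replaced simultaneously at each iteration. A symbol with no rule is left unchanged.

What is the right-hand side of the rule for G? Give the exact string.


Trying G -> GGC:
  Step 0: G
  Step 1: GGC
  Step 2: GGCGGCC
Matches the given result.

Answer: GGC


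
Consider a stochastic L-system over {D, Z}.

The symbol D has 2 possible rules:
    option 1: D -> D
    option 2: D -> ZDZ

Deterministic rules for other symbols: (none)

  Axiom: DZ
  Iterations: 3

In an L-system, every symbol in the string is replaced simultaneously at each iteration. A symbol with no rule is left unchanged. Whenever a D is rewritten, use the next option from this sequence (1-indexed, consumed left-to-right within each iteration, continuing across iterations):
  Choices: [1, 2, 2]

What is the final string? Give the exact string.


Answer: ZZDZZZ

Derivation:
Step 0: DZ
Step 1: DZ  (used choices [1])
Step 2: ZDZZ  (used choices [2])
Step 3: ZZDZZZ  (used choices [2])


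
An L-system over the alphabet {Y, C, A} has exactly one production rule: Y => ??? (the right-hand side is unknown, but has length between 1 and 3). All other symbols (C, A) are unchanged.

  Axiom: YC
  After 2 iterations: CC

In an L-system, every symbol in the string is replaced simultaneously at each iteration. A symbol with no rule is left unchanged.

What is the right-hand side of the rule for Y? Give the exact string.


Trying Y => C:
  Step 0: YC
  Step 1: CC
  Step 2: CC
Matches the given result.

Answer: C


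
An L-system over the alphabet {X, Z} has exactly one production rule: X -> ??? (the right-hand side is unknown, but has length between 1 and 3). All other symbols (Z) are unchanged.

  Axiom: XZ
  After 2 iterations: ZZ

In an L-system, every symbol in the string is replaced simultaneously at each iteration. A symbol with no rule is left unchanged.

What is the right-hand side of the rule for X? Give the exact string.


Answer: Z

Derivation:
Trying X -> Z:
  Step 0: XZ
  Step 1: ZZ
  Step 2: ZZ
Matches the given result.


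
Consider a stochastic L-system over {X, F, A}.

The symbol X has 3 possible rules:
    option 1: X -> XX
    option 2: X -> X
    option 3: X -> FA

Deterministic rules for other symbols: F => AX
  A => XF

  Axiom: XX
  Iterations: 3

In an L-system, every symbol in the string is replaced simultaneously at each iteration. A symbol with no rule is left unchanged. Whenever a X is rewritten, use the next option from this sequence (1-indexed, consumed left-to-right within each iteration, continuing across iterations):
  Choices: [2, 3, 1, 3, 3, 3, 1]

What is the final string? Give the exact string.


Answer: FAFAXFFAXXAX

Derivation:
Step 0: XX
Step 1: XFA  (used choices [2, 3])
Step 2: XXAXXF  (used choices [1])
Step 3: FAFAXFFAXXAX  (used choices [3, 3, 3, 1])


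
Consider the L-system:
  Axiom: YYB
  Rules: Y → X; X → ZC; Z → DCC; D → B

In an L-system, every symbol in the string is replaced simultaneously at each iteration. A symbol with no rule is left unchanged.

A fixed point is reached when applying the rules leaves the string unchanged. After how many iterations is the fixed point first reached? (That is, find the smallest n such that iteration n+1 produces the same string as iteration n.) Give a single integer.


Answer: 4

Derivation:
Step 0: YYB
Step 1: XXB
Step 2: ZCZCB
Step 3: DCCCDCCCB
Step 4: BCCCBCCCB
Step 5: BCCCBCCCB  (unchanged — fixed point at step 4)


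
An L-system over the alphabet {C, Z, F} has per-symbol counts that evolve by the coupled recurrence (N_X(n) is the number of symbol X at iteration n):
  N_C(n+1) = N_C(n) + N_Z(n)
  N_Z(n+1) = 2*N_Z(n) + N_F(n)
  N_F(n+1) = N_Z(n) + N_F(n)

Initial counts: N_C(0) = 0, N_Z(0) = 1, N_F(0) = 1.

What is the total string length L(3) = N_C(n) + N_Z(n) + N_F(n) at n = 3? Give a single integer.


Step 0: N_C=0, N_Z=1, N_F=1, L=2
Step 1: N_C=1, N_Z=3, N_F=2, L=6
Step 2: N_C=4, N_Z=8, N_F=5, L=17
Step 3: N_C=12, N_Z=21, N_F=13, L=46

Answer: 46


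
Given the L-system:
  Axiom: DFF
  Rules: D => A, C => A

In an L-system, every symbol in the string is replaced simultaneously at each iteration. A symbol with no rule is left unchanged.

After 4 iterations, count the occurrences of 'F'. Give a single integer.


Step 0: DFF  (2 'F')
Step 1: AFF  (2 'F')
Step 2: AFF  (2 'F')
Step 3: AFF  (2 'F')
Step 4: AFF  (2 'F')

Answer: 2


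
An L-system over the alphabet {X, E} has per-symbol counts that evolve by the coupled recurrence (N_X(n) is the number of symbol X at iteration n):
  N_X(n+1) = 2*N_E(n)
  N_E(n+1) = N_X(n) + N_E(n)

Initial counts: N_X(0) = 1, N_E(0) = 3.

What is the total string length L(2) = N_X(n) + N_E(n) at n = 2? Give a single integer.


Step 0: N_X=1, N_E=3, L=4
Step 1: N_X=6, N_E=4, L=10
Step 2: N_X=8, N_E=10, L=18

Answer: 18


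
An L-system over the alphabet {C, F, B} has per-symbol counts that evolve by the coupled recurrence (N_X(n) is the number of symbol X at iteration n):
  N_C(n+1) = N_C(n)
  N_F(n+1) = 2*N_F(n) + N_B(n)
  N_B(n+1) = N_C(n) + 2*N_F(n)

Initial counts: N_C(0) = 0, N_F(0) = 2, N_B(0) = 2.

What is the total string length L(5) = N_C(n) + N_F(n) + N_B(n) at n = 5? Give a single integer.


Answer: 568

Derivation:
Step 0: N_C=0, N_F=2, N_B=2, L=4
Step 1: N_C=0, N_F=6, N_B=4, L=10
Step 2: N_C=0, N_F=16, N_B=12, L=28
Step 3: N_C=0, N_F=44, N_B=32, L=76
Step 4: N_C=0, N_F=120, N_B=88, L=208
Step 5: N_C=0, N_F=328, N_B=240, L=568


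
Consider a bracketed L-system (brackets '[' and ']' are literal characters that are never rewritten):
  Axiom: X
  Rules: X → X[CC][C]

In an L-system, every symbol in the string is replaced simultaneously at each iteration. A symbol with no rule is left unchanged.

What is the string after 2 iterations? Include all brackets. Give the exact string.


Step 0: X
Step 1: X[CC][C]
Step 2: X[CC][C][CC][C]

Answer: X[CC][C][CC][C]


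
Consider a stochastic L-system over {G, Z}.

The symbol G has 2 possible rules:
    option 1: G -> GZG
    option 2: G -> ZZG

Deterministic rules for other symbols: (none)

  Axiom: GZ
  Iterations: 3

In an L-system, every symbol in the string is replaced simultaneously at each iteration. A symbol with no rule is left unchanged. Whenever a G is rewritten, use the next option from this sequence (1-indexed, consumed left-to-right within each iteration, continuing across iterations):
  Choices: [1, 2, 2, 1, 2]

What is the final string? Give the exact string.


Answer: ZZGZGZZZZZGZ

Derivation:
Step 0: GZ
Step 1: GZGZ  (used choices [1])
Step 2: ZZGZZZGZ  (used choices [2, 2])
Step 3: ZZGZGZZZZZGZ  (used choices [1, 2])


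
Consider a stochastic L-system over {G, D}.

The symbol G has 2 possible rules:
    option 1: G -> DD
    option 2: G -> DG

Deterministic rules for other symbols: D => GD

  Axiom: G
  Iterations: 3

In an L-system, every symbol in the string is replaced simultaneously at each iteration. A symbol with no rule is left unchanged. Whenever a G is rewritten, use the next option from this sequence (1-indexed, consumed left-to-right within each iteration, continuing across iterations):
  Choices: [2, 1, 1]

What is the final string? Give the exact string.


Answer: DDGDGDGD

Derivation:
Step 0: G
Step 1: DG  (used choices [2])
Step 2: GDDD  (used choices [1])
Step 3: DDGDGDGD  (used choices [1])


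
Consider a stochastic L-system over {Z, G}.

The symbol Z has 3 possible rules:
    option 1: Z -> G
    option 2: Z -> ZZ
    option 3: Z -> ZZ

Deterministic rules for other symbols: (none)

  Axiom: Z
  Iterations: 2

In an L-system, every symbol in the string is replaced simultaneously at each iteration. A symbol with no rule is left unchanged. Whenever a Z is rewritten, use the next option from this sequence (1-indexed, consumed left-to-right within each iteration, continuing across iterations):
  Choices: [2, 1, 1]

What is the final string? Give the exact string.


Step 0: Z
Step 1: ZZ  (used choices [2])
Step 2: GG  (used choices [1, 1])

Answer: GG


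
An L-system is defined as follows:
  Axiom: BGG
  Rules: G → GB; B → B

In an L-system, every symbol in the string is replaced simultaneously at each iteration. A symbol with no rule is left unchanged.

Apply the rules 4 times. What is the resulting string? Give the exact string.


Step 0: BGG
Step 1: BGBGB
Step 2: BGBBGBB
Step 3: BGBBBGBBB
Step 4: BGBBBBGBBBB

Answer: BGBBBBGBBBB


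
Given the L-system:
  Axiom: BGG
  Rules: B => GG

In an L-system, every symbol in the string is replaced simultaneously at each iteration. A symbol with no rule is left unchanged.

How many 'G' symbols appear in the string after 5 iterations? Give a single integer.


Answer: 4

Derivation:
Step 0: BGG  (2 'G')
Step 1: GGGG  (4 'G')
Step 2: GGGG  (4 'G')
Step 3: GGGG  (4 'G')
Step 4: GGGG  (4 'G')
Step 5: GGGG  (4 'G')


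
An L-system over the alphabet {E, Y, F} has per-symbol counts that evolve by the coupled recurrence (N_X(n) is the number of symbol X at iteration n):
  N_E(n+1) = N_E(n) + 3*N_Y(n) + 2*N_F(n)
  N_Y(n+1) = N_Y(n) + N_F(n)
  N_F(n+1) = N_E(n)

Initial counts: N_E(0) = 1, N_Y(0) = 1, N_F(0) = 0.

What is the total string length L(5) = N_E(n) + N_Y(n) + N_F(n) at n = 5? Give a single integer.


Answer: 247

Derivation:
Step 0: N_E=1, N_Y=1, N_F=0, L=2
Step 1: N_E=4, N_Y=1, N_F=1, L=6
Step 2: N_E=9, N_Y=2, N_F=4, L=15
Step 3: N_E=23, N_Y=6, N_F=9, L=38
Step 4: N_E=59, N_Y=15, N_F=23, L=97
Step 5: N_E=150, N_Y=38, N_F=59, L=247


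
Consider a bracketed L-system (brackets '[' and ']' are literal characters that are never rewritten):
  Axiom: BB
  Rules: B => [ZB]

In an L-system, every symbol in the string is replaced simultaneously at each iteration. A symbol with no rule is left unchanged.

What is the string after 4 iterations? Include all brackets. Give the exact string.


Step 0: BB
Step 1: [ZB][ZB]
Step 2: [Z[ZB]][Z[ZB]]
Step 3: [Z[Z[ZB]]][Z[Z[ZB]]]
Step 4: [Z[Z[Z[ZB]]]][Z[Z[Z[ZB]]]]

Answer: [Z[Z[Z[ZB]]]][Z[Z[Z[ZB]]]]


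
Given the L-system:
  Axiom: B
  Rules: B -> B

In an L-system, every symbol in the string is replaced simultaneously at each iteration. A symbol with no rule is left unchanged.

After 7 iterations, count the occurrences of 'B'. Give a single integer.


Answer: 1

Derivation:
Step 0: B  (1 'B')
Step 1: B  (1 'B')
Step 2: B  (1 'B')
Step 3: B  (1 'B')
Step 4: B  (1 'B')
Step 5: B  (1 'B')
Step 6: B  (1 'B')
Step 7: B  (1 'B')


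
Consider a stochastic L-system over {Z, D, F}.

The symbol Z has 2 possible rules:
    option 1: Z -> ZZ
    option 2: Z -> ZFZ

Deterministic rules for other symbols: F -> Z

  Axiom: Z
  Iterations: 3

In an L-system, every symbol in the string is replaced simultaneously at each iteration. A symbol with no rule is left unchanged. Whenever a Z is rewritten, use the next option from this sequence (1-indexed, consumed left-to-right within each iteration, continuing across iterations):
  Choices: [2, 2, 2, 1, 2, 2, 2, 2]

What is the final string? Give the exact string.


Step 0: Z
Step 1: ZFZ  (used choices [2])
Step 2: ZFZZZFZ  (used choices [2, 2])
Step 3: ZZZZFZZFZZFZZZFZ  (used choices [1, 2, 2, 2, 2])

Answer: ZZZZFZZFZZFZZZFZ


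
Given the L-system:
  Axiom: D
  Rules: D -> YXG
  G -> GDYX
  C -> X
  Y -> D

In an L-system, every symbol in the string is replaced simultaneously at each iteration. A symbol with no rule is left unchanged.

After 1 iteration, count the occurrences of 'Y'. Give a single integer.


Step 0: D  (0 'Y')
Step 1: YXG  (1 'Y')

Answer: 1


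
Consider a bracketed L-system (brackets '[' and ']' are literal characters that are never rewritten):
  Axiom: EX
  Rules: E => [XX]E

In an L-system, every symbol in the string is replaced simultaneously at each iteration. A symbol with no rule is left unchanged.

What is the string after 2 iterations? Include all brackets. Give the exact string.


Step 0: EX
Step 1: [XX]EX
Step 2: [XX][XX]EX

Answer: [XX][XX]EX


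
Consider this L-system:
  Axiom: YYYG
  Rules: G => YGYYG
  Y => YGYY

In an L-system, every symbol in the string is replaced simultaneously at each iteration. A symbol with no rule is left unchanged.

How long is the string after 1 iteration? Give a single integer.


Step 0: length = 4
Step 1: length = 17

Answer: 17


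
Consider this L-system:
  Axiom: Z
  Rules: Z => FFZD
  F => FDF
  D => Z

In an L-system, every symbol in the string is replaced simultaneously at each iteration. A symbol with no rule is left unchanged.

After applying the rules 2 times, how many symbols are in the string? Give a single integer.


Answer: 11

Derivation:
Step 0: length = 1
Step 1: length = 4
Step 2: length = 11


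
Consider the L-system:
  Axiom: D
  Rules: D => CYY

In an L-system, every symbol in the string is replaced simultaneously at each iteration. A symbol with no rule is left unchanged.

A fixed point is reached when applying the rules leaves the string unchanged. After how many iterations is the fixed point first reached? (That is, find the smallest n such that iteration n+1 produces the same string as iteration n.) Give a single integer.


Answer: 1

Derivation:
Step 0: D
Step 1: CYY
Step 2: CYY  (unchanged — fixed point at step 1)


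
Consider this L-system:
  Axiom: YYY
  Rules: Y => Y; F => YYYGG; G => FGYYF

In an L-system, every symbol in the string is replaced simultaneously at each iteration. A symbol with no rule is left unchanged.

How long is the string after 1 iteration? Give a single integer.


Answer: 3

Derivation:
Step 0: length = 3
Step 1: length = 3


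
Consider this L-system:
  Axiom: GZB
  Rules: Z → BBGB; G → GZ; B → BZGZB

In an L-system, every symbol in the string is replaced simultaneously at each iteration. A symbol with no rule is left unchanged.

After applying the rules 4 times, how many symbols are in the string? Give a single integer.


Answer: 667

Derivation:
Step 0: length = 3
Step 1: length = 11
Step 2: length = 43
Step 3: length = 169
Step 4: length = 667


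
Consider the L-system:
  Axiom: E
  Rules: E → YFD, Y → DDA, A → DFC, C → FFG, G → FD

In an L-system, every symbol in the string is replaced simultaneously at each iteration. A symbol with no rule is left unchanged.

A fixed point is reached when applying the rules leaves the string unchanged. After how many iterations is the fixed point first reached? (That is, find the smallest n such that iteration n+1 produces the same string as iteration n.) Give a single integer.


Answer: 5

Derivation:
Step 0: E
Step 1: YFD
Step 2: DDAFD
Step 3: DDDFCFD
Step 4: DDDFFFGFD
Step 5: DDDFFFFDFD
Step 6: DDDFFFFDFD  (unchanged — fixed point at step 5)


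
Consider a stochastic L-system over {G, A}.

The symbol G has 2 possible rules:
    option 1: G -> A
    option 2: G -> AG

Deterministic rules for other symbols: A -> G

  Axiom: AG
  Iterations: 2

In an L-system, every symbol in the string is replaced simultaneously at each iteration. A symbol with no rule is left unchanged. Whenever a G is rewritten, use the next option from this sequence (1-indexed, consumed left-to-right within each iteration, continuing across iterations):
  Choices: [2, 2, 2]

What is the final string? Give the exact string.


Answer: AGGAG

Derivation:
Step 0: AG
Step 1: GAG  (used choices [2])
Step 2: AGGAG  (used choices [2, 2])


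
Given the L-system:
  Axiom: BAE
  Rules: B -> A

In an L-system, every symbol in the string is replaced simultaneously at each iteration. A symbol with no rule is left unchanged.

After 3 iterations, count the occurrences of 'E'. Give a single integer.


Answer: 1

Derivation:
Step 0: BAE  (1 'E')
Step 1: AAE  (1 'E')
Step 2: AAE  (1 'E')
Step 3: AAE  (1 'E')


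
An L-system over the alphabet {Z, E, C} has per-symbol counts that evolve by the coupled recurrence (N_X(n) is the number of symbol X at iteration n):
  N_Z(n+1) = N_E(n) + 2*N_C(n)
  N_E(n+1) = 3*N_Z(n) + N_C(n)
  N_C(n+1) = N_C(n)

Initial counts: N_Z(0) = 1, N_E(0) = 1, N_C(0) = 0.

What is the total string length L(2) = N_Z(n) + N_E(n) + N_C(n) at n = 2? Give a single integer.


Answer: 6

Derivation:
Step 0: N_Z=1, N_E=1, N_C=0, L=2
Step 1: N_Z=1, N_E=3, N_C=0, L=4
Step 2: N_Z=3, N_E=3, N_C=0, L=6


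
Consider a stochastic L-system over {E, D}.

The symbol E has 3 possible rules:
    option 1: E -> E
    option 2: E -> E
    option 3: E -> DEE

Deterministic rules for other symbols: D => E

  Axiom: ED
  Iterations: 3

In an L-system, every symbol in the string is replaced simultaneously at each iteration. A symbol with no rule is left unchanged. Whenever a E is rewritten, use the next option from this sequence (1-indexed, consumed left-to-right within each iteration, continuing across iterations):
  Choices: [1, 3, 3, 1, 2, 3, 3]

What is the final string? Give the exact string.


Answer: EEEEDEEDEE

Derivation:
Step 0: ED
Step 1: EE  (used choices [1])
Step 2: DEEDEE  (used choices [3, 3])
Step 3: EEEEDEEDEE  (used choices [1, 2, 3, 3])


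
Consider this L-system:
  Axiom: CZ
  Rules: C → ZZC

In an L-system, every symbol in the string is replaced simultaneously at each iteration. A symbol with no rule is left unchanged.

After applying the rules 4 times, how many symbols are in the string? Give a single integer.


Step 0: length = 2
Step 1: length = 4
Step 2: length = 6
Step 3: length = 8
Step 4: length = 10

Answer: 10


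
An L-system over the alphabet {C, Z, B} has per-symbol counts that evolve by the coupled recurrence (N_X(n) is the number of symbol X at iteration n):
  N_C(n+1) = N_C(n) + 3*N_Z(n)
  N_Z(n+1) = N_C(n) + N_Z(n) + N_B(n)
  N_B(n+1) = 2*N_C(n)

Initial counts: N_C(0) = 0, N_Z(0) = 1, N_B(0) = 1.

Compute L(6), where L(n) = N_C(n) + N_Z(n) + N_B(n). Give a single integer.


Step 0: N_C=0, N_Z=1, N_B=1, L=2
Step 1: N_C=3, N_Z=2, N_B=0, L=5
Step 2: N_C=9, N_Z=5, N_B=6, L=20
Step 3: N_C=24, N_Z=20, N_B=18, L=62
Step 4: N_C=84, N_Z=62, N_B=48, L=194
Step 5: N_C=270, N_Z=194, N_B=168, L=632
Step 6: N_C=852, N_Z=632, N_B=540, L=2024

Answer: 2024


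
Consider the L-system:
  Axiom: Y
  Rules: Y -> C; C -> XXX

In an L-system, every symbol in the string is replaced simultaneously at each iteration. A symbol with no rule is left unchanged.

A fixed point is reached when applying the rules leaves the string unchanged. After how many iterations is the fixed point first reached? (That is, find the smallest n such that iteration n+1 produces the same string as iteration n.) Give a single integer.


Step 0: Y
Step 1: C
Step 2: XXX
Step 3: XXX  (unchanged — fixed point at step 2)

Answer: 2


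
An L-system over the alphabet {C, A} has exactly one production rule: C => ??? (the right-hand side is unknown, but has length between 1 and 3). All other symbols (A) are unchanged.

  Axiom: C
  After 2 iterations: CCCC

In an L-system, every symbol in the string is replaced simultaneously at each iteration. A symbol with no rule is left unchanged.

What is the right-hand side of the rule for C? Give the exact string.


Answer: CC

Derivation:
Trying C => CC:
  Step 0: C
  Step 1: CC
  Step 2: CCCC
Matches the given result.


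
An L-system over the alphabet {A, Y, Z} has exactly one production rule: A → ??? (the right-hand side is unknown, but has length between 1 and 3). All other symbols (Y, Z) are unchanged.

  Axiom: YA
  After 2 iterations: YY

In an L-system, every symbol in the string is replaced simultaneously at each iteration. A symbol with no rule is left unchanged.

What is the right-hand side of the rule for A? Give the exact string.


Trying A → Y:
  Step 0: YA
  Step 1: YY
  Step 2: YY
Matches the given result.

Answer: Y


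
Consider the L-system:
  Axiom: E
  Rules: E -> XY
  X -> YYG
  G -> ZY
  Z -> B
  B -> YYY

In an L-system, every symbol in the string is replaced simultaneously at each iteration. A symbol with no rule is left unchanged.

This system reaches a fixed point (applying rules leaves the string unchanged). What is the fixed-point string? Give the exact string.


Step 0: E
Step 1: XY
Step 2: YYGY
Step 3: YYZYY
Step 4: YYBYY
Step 5: YYYYYYY
Step 6: YYYYYYY  (unchanged — fixed point at step 5)

Answer: YYYYYYY


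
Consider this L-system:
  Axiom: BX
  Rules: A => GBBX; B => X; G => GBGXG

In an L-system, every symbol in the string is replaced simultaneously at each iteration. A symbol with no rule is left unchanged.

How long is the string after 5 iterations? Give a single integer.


Step 0: length = 2
Step 1: length = 2
Step 2: length = 2
Step 3: length = 2
Step 4: length = 2
Step 5: length = 2

Answer: 2


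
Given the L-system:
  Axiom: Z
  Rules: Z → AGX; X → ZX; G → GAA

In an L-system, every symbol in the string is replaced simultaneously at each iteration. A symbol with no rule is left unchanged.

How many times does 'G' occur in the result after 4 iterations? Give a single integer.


Answer: 3

Derivation:
Step 0: Z  (0 'G')
Step 1: AGX  (1 'G')
Step 2: AGAAZX  (1 'G')
Step 3: AGAAAAAGXZX  (2 'G')
Step 4: AGAAAAAAAGAAZXAGXZX  (3 'G')


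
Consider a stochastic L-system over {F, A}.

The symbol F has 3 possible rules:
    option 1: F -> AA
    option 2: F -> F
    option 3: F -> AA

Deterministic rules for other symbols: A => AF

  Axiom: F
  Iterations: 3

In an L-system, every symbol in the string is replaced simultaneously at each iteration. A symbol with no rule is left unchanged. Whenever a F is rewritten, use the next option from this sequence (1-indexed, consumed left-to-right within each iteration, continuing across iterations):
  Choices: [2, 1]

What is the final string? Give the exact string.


Step 0: F
Step 1: F  (used choices [2])
Step 2: AA  (used choices [1])
Step 3: AFAF  (used choices [])

Answer: AFAF


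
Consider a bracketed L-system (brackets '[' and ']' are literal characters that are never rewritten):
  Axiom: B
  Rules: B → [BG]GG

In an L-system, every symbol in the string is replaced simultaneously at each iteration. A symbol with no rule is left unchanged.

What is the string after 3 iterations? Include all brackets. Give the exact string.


Step 0: B
Step 1: [BG]GG
Step 2: [[BG]GGG]GG
Step 3: [[[BG]GGG]GGG]GG

Answer: [[[BG]GGG]GGG]GG


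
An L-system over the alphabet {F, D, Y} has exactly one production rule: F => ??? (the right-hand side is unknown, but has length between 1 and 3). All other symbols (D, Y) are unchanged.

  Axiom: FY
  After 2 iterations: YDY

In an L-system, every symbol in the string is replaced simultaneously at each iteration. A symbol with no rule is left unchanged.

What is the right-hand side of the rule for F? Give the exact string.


Answer: YD

Derivation:
Trying F => YD:
  Step 0: FY
  Step 1: YDY
  Step 2: YDY
Matches the given result.


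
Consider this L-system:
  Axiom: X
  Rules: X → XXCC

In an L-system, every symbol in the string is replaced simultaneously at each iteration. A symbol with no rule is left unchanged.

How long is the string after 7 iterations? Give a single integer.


Step 0: length = 1
Step 1: length = 4
Step 2: length = 10
Step 3: length = 22
Step 4: length = 46
Step 5: length = 94
Step 6: length = 190
Step 7: length = 382

Answer: 382


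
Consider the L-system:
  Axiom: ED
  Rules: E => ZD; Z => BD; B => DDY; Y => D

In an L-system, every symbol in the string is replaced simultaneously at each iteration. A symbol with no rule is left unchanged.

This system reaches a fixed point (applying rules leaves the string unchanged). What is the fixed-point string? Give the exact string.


Step 0: ED
Step 1: ZDD
Step 2: BDDD
Step 3: DDYDDD
Step 4: DDDDDD
Step 5: DDDDDD  (unchanged — fixed point at step 4)

Answer: DDDDDD


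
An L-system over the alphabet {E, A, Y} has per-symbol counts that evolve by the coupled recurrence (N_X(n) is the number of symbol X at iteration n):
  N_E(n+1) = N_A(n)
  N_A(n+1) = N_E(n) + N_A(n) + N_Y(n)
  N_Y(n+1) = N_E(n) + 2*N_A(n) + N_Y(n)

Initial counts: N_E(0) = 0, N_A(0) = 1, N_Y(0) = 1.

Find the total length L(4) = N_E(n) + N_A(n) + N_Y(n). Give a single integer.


Step 0: N_E=0, N_A=1, N_Y=1, L=2
Step 1: N_E=1, N_A=2, N_Y=3, L=6
Step 2: N_E=2, N_A=6, N_Y=8, L=16
Step 3: N_E=6, N_A=16, N_Y=22, L=44
Step 4: N_E=16, N_A=44, N_Y=60, L=120

Answer: 120


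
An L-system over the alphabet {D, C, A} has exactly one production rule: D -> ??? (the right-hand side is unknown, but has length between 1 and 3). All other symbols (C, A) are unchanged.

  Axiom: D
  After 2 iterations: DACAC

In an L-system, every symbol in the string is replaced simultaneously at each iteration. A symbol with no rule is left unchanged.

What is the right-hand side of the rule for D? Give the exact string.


Answer: DAC

Derivation:
Trying D -> DAC:
  Step 0: D
  Step 1: DAC
  Step 2: DACAC
Matches the given result.


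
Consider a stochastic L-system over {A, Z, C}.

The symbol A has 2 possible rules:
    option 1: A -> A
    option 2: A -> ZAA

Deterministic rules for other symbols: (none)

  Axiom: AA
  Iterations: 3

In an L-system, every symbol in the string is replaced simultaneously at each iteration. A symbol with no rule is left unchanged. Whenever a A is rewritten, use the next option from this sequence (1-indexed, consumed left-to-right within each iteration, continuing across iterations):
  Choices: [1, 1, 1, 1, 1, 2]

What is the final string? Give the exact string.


Answer: AZAA

Derivation:
Step 0: AA
Step 1: AA  (used choices [1, 1])
Step 2: AA  (used choices [1, 1])
Step 3: AZAA  (used choices [1, 2])


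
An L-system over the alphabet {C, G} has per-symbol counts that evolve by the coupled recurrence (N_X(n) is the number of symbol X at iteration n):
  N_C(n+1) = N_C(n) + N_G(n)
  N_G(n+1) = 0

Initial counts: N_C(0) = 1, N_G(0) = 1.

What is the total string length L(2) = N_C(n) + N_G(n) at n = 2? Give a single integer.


Answer: 2

Derivation:
Step 0: N_C=1, N_G=1, L=2
Step 1: N_C=2, N_G=0, L=2
Step 2: N_C=2, N_G=0, L=2


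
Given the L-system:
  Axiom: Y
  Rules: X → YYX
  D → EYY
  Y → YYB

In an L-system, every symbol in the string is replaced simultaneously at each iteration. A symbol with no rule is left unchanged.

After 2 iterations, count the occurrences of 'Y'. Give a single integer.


Answer: 4

Derivation:
Step 0: Y  (1 'Y')
Step 1: YYB  (2 'Y')
Step 2: YYBYYBB  (4 'Y')


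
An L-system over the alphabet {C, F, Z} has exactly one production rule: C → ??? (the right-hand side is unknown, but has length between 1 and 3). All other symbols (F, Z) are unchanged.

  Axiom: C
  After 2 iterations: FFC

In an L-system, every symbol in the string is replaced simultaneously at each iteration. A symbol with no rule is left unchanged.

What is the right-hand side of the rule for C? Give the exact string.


Answer: FC

Derivation:
Trying C → FC:
  Step 0: C
  Step 1: FC
  Step 2: FFC
Matches the given result.


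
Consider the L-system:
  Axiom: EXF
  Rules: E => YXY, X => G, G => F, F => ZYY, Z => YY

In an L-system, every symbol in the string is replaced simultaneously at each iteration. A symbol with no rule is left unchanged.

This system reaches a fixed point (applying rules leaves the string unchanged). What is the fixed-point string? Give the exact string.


Step 0: EXF
Step 1: YXYGZYY
Step 2: YGYFYYYY
Step 3: YFYZYYYYYY
Step 4: YZYYYYYYYYYYY
Step 5: YYYYYYYYYYYYYY
Step 6: YYYYYYYYYYYYYY  (unchanged — fixed point at step 5)

Answer: YYYYYYYYYYYYYY


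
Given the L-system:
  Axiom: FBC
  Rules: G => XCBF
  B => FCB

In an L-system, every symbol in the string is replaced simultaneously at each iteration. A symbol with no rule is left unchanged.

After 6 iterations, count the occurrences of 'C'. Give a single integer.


Step 0: FBC  (1 'C')
Step 1: FFCBC  (2 'C')
Step 2: FFCFCBC  (3 'C')
Step 3: FFCFCFCBC  (4 'C')
Step 4: FFCFCFCFCBC  (5 'C')
Step 5: FFCFCFCFCFCBC  (6 'C')
Step 6: FFCFCFCFCFCFCBC  (7 'C')

Answer: 7


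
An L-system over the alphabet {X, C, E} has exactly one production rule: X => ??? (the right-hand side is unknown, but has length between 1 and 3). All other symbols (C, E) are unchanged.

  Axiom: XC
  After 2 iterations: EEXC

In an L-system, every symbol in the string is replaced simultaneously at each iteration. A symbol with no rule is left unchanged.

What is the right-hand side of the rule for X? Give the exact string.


Answer: EX

Derivation:
Trying X => EX:
  Step 0: XC
  Step 1: EXC
  Step 2: EEXC
Matches the given result.


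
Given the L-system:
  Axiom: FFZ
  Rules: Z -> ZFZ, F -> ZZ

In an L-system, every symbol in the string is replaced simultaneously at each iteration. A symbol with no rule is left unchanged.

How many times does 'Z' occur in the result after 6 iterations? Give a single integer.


Answer: 808

Derivation:
Step 0: length=3, 'Z' count=1
Step 1: length=7, 'Z' count=6
Step 2: length=20, 'Z' count=14
Step 3: length=54, 'Z' count=40
Step 4: length=148, 'Z' count=108
Step 5: length=404, 'Z' count=296
Step 6: length=1104, 'Z' count=808
Final string: ZFZZZZFZZFZZFZZFZZZZFZZFZZZZFZZFZZZZFZZFZZZZFZZFZZFZZFZZZZFZZFZZZZFZZFZZFZZFZZZZFZZFZZZZFZZFZZFZZFZZZZFZZFZZZZFZZFZZFZZFZZZZFZZFZZZZFZZFZZZZFZZFZZZZFZZFZZFZZFZZZZFZZFZZZZFZZFZZFZZFZZZZFZZFZZZZFZZFZZZZFZZFZZZZFZZFZZFZZFZZZZFZZFZZZZFZZFZZFZZFZZZZFZZFZZZZFZZFZZFZZFZZZZFZZFZZZZFZZFZZFZZFZZZZFZZFZZZZFZZFZZZZFZZFZZZZFZZFZZFZZFZZZZFZZFZZZZFZZFZZFZZFZZZZFZZFZZZZFZZFZZZZFZZFZZZZFZZFZZFZZFZZZZFZZFZZZZFZZFZZFZZFZZZZFZZFZZZZFZZFZZFZZFZZZZFZZFZZZZFZZFZZFZZFZZZZFZZFZZZZFZZFZZZZFZZFZZZZFZZFZZFZZFZZZZFZZFZZZZFZZFZZFZZFZZZZFZZFZZZZFZZFZZZZFZZFZZZZFZZFZZFZZFZZZZFZZFZZZZFZZFZZFZZFZZZZFZZFZZZZFZZFZZFZZFZZZZFZZFZZZZFZZFZZFZZFZZZZFZZFZZZZFZZFZZZZFZZFZZZZFZZFZZFZZFZZZZFZZFZZZZFZZFZZFZZFZZZZFZZFZZZZFZZFZZZZFZZFZZZZFZZFZZFZZFZZZZFZZFZZZZFZZFZZFZZFZZZZFZZFZZZZFZZFZZFZZFZZZZFZZFZZZZFZZFZZFZZFZZZZFZZFZZZZFZZFZZZZFZZFZZZZFZZFZZFZZFZZZZFZZFZZZZFZZFZZFZZFZZZZFZZFZZZZFZZFZZZZFZZFZZZZFZZFZZFZZFZZZZFZZFZZZZFZZFZZFZZFZZZZFZZFZZZZFZZFZZZZFZZFZZZZFZZFZZFZZFZZZZFZZFZZZZFZZFZZFZZFZZZZFZZFZZZZFZZFZZZZFZZFZZZZFZZFZZFZZFZZZZFZZFZZZZFZZFZZFZZFZZZZFZZFZZZZFZZFZZFZZFZZZZFZZFZZZZFZZFZZFZZFZZZZFZZFZZZZFZZFZZZZFZZFZZZZFZZFZZFZZFZZZZFZ


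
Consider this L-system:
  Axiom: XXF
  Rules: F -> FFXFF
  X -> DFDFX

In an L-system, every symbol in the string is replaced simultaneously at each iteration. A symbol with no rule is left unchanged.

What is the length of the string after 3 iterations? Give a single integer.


Step 0: length = 3
Step 1: length = 15
Step 2: length = 59
Step 3: length = 255

Answer: 255


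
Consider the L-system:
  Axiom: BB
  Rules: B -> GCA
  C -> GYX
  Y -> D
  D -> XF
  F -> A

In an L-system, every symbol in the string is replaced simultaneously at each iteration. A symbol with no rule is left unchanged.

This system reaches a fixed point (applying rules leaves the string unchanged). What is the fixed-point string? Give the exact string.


Answer: GGXAXAGGXAXA

Derivation:
Step 0: BB
Step 1: GCAGCA
Step 2: GGYXAGGYXA
Step 3: GGDXAGGDXA
Step 4: GGXFXAGGXFXA
Step 5: GGXAXAGGXAXA
Step 6: GGXAXAGGXAXA  (unchanged — fixed point at step 5)


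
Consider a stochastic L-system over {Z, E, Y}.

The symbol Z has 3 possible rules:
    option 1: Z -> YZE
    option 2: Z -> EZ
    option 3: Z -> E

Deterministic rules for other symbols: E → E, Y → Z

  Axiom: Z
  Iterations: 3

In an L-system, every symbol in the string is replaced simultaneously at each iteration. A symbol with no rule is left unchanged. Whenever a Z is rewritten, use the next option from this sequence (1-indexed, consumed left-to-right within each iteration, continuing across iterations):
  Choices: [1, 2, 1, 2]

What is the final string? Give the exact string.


Answer: YZEEEZE

Derivation:
Step 0: Z
Step 1: YZE  (used choices [1])
Step 2: ZEZE  (used choices [2])
Step 3: YZEEEZE  (used choices [1, 2])


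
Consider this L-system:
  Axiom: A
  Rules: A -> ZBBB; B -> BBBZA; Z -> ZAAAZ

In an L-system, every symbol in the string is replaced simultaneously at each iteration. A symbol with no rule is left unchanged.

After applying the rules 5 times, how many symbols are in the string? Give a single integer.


Answer: 2110

Derivation:
Step 0: length = 1
Step 1: length = 4
Step 2: length = 20
Step 3: length = 94
Step 4: length = 446
Step 5: length = 2110


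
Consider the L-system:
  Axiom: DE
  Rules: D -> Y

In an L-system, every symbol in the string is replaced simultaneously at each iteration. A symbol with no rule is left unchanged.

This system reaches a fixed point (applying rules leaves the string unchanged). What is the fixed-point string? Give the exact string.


Answer: YE

Derivation:
Step 0: DE
Step 1: YE
Step 2: YE  (unchanged — fixed point at step 1)


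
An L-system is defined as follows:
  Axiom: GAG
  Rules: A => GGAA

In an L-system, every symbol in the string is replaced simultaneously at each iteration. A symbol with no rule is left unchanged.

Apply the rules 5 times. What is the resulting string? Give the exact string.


Step 0: GAG
Step 1: GGGAAG
Step 2: GGGGGAAGGAAG
Step 3: GGGGGGGAAGGAAGGGGAAGGAAG
Step 4: GGGGGGGGGAAGGAAGGGGAAGGAAGGGGGGAAGGAAGGGGAAGGAAG
Step 5: GGGGGGGGGGGAAGGAAGGGGAAGGAAGGGGGGAAGGAAGGGGAAGGAAGGGGGGGGAAGGAAGGGGAAGGAAGGGGGGAAGGAAGGGGAAGGAAG

Answer: GGGGGGGGGGGAAGGAAGGGGAAGGAAGGGGGGAAGGAAGGGGAAGGAAGGGGGGGGAAGGAAGGGGAAGGAAGGGGGGAAGGAAGGGGAAGGAAG


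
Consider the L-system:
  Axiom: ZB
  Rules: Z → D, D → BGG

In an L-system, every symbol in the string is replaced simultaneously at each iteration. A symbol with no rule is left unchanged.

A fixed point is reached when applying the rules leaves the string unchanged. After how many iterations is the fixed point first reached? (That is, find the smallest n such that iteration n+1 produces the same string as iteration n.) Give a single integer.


Step 0: ZB
Step 1: DB
Step 2: BGGB
Step 3: BGGB  (unchanged — fixed point at step 2)

Answer: 2


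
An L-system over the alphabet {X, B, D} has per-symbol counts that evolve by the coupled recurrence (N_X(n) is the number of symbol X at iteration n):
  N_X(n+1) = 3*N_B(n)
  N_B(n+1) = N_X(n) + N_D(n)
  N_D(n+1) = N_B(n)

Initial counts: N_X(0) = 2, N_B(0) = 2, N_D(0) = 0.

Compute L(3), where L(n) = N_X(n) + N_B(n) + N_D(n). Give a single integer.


Answer: 40

Derivation:
Step 0: N_X=2, N_B=2, N_D=0, L=4
Step 1: N_X=6, N_B=2, N_D=2, L=10
Step 2: N_X=6, N_B=8, N_D=2, L=16
Step 3: N_X=24, N_B=8, N_D=8, L=40


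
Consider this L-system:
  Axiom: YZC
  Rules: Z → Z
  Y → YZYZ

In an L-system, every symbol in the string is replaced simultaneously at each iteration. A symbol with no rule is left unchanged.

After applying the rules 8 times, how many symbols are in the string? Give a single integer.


Answer: 768

Derivation:
Step 0: length = 3
Step 1: length = 6
Step 2: length = 12
Step 3: length = 24
Step 4: length = 48
Step 5: length = 96
Step 6: length = 192
Step 7: length = 384
Step 8: length = 768


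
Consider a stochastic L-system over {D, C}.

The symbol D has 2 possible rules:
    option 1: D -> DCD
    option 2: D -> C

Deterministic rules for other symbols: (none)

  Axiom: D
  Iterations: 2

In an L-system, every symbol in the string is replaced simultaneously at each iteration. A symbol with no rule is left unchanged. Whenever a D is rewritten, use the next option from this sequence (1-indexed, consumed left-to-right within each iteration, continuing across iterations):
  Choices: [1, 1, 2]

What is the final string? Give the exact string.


Answer: DCDCC

Derivation:
Step 0: D
Step 1: DCD  (used choices [1])
Step 2: DCDCC  (used choices [1, 2])


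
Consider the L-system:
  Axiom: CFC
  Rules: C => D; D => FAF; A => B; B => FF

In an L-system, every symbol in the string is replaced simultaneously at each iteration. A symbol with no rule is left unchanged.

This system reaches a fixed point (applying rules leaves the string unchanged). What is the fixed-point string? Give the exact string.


Answer: FFFFFFFFF

Derivation:
Step 0: CFC
Step 1: DFD
Step 2: FAFFFAF
Step 3: FBFFFBF
Step 4: FFFFFFFFF
Step 5: FFFFFFFFF  (unchanged — fixed point at step 4)


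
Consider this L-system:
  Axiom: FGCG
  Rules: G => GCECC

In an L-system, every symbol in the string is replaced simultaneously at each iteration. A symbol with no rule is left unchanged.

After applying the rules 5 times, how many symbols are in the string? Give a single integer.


Step 0: length = 4
Step 1: length = 12
Step 2: length = 20
Step 3: length = 28
Step 4: length = 36
Step 5: length = 44

Answer: 44


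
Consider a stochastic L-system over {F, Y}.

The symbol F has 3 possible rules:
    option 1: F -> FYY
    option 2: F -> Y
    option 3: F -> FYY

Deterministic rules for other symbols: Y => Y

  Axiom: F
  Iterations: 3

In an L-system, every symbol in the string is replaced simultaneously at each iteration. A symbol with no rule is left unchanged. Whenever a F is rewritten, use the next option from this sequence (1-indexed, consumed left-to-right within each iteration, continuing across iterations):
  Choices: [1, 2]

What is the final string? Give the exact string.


Answer: YYY

Derivation:
Step 0: F
Step 1: FYY  (used choices [1])
Step 2: YYY  (used choices [2])
Step 3: YYY  (used choices [])


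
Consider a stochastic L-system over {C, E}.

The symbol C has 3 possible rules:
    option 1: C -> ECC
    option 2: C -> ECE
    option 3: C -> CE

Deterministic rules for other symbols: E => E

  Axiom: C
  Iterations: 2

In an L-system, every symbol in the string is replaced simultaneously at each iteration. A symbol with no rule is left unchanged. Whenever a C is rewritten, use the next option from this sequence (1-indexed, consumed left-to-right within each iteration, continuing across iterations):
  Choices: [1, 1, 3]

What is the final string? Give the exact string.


Answer: EECCCE

Derivation:
Step 0: C
Step 1: ECC  (used choices [1])
Step 2: EECCCE  (used choices [1, 3])


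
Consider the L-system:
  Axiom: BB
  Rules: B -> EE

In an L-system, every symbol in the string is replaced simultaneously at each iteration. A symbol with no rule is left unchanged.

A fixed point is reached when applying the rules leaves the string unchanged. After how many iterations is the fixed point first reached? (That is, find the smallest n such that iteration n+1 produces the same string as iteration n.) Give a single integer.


Answer: 1

Derivation:
Step 0: BB
Step 1: EEEE
Step 2: EEEE  (unchanged — fixed point at step 1)
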